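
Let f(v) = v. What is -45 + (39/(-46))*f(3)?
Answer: -2187/46 ≈ -47.543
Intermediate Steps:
-45 + (39/(-46))*f(3) = -45 + (39/(-46))*3 = -45 + (39*(-1/46))*3 = -45 - 39/46*3 = -45 - 117/46 = -2187/46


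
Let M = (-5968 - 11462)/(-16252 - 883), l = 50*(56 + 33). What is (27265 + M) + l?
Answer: 108690791/3427 ≈ 31716.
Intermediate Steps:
l = 4450 (l = 50*89 = 4450)
M = 3486/3427 (M = -17430/(-17135) = -17430*(-1/17135) = 3486/3427 ≈ 1.0172)
(27265 + M) + l = (27265 + 3486/3427) + 4450 = 93440641/3427 + 4450 = 108690791/3427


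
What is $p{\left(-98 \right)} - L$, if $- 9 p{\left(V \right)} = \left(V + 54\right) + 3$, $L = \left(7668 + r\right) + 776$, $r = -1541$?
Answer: $- \frac{62086}{9} \approx -6898.4$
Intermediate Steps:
$L = 6903$ ($L = \left(7668 - 1541\right) + 776 = 6127 + 776 = 6903$)
$p{\left(V \right)} = - \frac{19}{3} - \frac{V}{9}$ ($p{\left(V \right)} = - \frac{\left(V + 54\right) + 3}{9} = - \frac{\left(54 + V\right) + 3}{9} = - \frac{57 + V}{9} = - \frac{19}{3} - \frac{V}{9}$)
$p{\left(-98 \right)} - L = \left(- \frac{19}{3} - - \frac{98}{9}\right) - 6903 = \left(- \frac{19}{3} + \frac{98}{9}\right) - 6903 = \frac{41}{9} - 6903 = - \frac{62086}{9}$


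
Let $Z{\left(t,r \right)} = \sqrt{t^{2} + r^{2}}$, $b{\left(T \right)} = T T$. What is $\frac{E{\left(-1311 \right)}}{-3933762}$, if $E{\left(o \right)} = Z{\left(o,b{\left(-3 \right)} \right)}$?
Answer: $- \frac{\sqrt{190978}}{1311254} \approx -0.00033328$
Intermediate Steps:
$b{\left(T \right)} = T^{2}$
$Z{\left(t,r \right)} = \sqrt{r^{2} + t^{2}}$
$E{\left(o \right)} = \sqrt{81 + o^{2}}$ ($E{\left(o \right)} = \sqrt{\left(\left(-3\right)^{2}\right)^{2} + o^{2}} = \sqrt{9^{2} + o^{2}} = \sqrt{81 + o^{2}}$)
$\frac{E{\left(-1311 \right)}}{-3933762} = \frac{\sqrt{81 + \left(-1311\right)^{2}}}{-3933762} = \sqrt{81 + 1718721} \left(- \frac{1}{3933762}\right) = \sqrt{1718802} \left(- \frac{1}{3933762}\right) = 3 \sqrt{190978} \left(- \frac{1}{3933762}\right) = - \frac{\sqrt{190978}}{1311254}$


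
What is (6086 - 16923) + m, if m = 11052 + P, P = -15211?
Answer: -14996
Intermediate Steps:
m = -4159 (m = 11052 - 15211 = -4159)
(6086 - 16923) + m = (6086 - 16923) - 4159 = -10837 - 4159 = -14996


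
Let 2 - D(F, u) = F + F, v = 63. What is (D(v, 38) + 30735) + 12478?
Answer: 43089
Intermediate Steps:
D(F, u) = 2 - 2*F (D(F, u) = 2 - (F + F) = 2 - 2*F)
(D(v, 38) + 30735) + 12478 = ((2 - 2*63) + 30735) + 12478 = ((2 - 126) + 30735) + 12478 = (-124 + 30735) + 12478 = 30611 + 12478 = 43089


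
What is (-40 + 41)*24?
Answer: 24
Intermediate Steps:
(-40 + 41)*24 = 1*24 = 24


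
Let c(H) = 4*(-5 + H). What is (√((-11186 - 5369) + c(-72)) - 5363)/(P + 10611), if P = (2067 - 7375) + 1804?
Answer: -5363/7107 + I*√16863/7107 ≈ -0.75461 + 0.018272*I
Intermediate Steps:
c(H) = -20 + 4*H
P = -3504 (P = -5308 + 1804 = -3504)
(√((-11186 - 5369) + c(-72)) - 5363)/(P + 10611) = (√((-11186 - 5369) + (-20 + 4*(-72))) - 5363)/(-3504 + 10611) = (√(-16555 + (-20 - 288)) - 5363)/7107 = (√(-16555 - 308) - 5363)*(1/7107) = (√(-16863) - 5363)*(1/7107) = (I*√16863 - 5363)*(1/7107) = (-5363 + I*√16863)*(1/7107) = -5363/7107 + I*√16863/7107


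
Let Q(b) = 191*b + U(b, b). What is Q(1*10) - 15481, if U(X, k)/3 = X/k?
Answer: -13568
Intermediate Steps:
U(X, k) = 3*X/k (U(X, k) = 3*(X/k) = 3*X/k)
Q(b) = 3 + 191*b (Q(b) = 191*b + 3*b/b = 191*b + 3 = 3 + 191*b)
Q(1*10) - 15481 = (3 + 191*(1*10)) - 15481 = (3 + 191*10) - 15481 = (3 + 1910) - 15481 = 1913 - 15481 = -13568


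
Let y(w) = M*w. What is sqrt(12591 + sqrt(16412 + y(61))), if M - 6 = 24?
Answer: sqrt(12591 + sqrt(18242)) ≈ 112.81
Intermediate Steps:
M = 30 (M = 6 + 24 = 30)
y(w) = 30*w
sqrt(12591 + sqrt(16412 + y(61))) = sqrt(12591 + sqrt(16412 + 30*61)) = sqrt(12591 + sqrt(16412 + 1830)) = sqrt(12591 + sqrt(18242))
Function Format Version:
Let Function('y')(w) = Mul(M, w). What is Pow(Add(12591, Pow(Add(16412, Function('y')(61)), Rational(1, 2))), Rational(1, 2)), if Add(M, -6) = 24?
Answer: Pow(Add(12591, Pow(18242, Rational(1, 2))), Rational(1, 2)) ≈ 112.81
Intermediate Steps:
M = 30 (M = Add(6, 24) = 30)
Function('y')(w) = Mul(30, w)
Pow(Add(12591, Pow(Add(16412, Function('y')(61)), Rational(1, 2))), Rational(1, 2)) = Pow(Add(12591, Pow(Add(16412, Mul(30, 61)), Rational(1, 2))), Rational(1, 2)) = Pow(Add(12591, Pow(Add(16412, 1830), Rational(1, 2))), Rational(1, 2)) = Pow(Add(12591, Pow(18242, Rational(1, 2))), Rational(1, 2))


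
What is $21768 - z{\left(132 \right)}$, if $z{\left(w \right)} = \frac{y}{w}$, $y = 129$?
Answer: $\frac{957749}{44} \approx 21767.0$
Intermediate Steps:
$z{\left(w \right)} = \frac{129}{w}$
$21768 - z{\left(132 \right)} = 21768 - \frac{129}{132} = 21768 - 129 \cdot \frac{1}{132} = 21768 - \frac{43}{44} = \frac{957749}{44}$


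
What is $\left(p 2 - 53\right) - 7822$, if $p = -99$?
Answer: $-8073$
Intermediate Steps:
$\left(p 2 - 53\right) - 7822 = \left(\left(-99\right) 2 - 53\right) - 7822 = \left(-198 - 53\right) - 7822 = -251 - 7822 = -8073$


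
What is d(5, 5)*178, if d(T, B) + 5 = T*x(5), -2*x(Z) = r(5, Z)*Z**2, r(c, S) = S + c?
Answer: -112140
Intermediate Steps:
x(Z) = -Z**2*(5 + Z)/2 (x(Z) = -(Z + 5)*Z**2/2 = -(5 + Z)*Z**2/2 = -Z**2*(5 + Z)/2)
d(T, B) = -5 - 125*T (d(T, B) = -5 + T*((1/2)*5**2*(-5 - 1*5)) = -5 + T*((1/2)*25*(-5 - 5)) = -5 + T*((1/2)*25*(-10)) = -5 + T*(-125) = -5 - 125*T)
d(5, 5)*178 = (-5 - 125*5)*178 = (-5 - 625)*178 = -630*178 = -112140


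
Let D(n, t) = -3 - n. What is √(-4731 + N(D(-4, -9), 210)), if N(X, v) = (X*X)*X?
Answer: I*√4730 ≈ 68.775*I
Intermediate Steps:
N(X, v) = X³ (N(X, v) = X²*X = X³)
√(-4731 + N(D(-4, -9), 210)) = √(-4731 + (-3 - 1*(-4))³) = √(-4731 + (-3 + 4)³) = √(-4731 + 1³) = √(-4731 + 1) = √(-4730) = I*√4730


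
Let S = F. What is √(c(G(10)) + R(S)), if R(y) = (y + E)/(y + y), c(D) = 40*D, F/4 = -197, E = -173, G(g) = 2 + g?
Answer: √298431754/788 ≈ 21.923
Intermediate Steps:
F = -788 (F = 4*(-197) = -788)
S = -788
R(y) = (-173 + y)/(2*y) (R(y) = (y - 173)/(y + y) = (-173 + y)/((2*y)) = (-173 + y)*(1/(2*y)) = (-173 + y)/(2*y))
√(c(G(10)) + R(S)) = √(40*(2 + 10) + (½)*(-173 - 788)/(-788)) = √(40*12 + (½)*(-1/788)*(-961)) = √(480 + 961/1576) = √(757441/1576) = √298431754/788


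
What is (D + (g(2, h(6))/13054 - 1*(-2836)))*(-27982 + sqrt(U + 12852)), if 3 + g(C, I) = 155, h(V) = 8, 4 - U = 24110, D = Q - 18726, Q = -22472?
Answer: 7006376547436/6527 - 250388698*I*sqrt(11254)/6527 ≈ 1.0734e+9 - 4.0696e+6*I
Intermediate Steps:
D = -41198 (D = -22472 - 18726 = -41198)
U = -24106 (U = 4 - 1*24110 = 4 - 24110 = -24106)
g(C, I) = 152 (g(C, I) = -3 + 155 = 152)
(D + (g(2, h(6))/13054 - 1*(-2836)))*(-27982 + sqrt(U + 12852)) = (-41198 + (152/13054 - 1*(-2836)))*(-27982 + sqrt(-24106 + 12852)) = (-41198 + (152*(1/13054) + 2836))*(-27982 + sqrt(-11254)) = (-41198 + (76/6527 + 2836))*(-27982 + I*sqrt(11254)) = (-41198 + 18510648/6527)*(-27982 + I*sqrt(11254)) = -250388698*(-27982 + I*sqrt(11254))/6527 = 7006376547436/6527 - 250388698*I*sqrt(11254)/6527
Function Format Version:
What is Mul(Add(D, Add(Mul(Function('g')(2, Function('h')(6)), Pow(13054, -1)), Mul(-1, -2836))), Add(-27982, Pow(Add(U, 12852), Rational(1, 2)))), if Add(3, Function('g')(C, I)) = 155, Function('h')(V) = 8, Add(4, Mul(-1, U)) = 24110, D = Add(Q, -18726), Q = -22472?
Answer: Add(Rational(7006376547436, 6527), Mul(Rational(-250388698, 6527), I, Pow(11254, Rational(1, 2)))) ≈ Add(1.0734e+9, Mul(-4.0696e+6, I))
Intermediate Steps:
D = -41198 (D = Add(-22472, -18726) = -41198)
U = -24106 (U = Add(4, Mul(-1, 24110)) = Add(4, -24110) = -24106)
Function('g')(C, I) = 152 (Function('g')(C, I) = Add(-3, 155) = 152)
Mul(Add(D, Add(Mul(Function('g')(2, Function('h')(6)), Pow(13054, -1)), Mul(-1, -2836))), Add(-27982, Pow(Add(U, 12852), Rational(1, 2)))) = Mul(Add(-41198, Add(Mul(152, Pow(13054, -1)), Mul(-1, -2836))), Add(-27982, Pow(Add(-24106, 12852), Rational(1, 2)))) = Mul(Add(-41198, Add(Mul(152, Rational(1, 13054)), 2836)), Add(-27982, Pow(-11254, Rational(1, 2)))) = Mul(Add(-41198, Add(Rational(76, 6527), 2836)), Add(-27982, Mul(I, Pow(11254, Rational(1, 2))))) = Mul(Add(-41198, Rational(18510648, 6527)), Add(-27982, Mul(I, Pow(11254, Rational(1, 2))))) = Mul(Rational(-250388698, 6527), Add(-27982, Mul(I, Pow(11254, Rational(1, 2))))) = Add(Rational(7006376547436, 6527), Mul(Rational(-250388698, 6527), I, Pow(11254, Rational(1, 2))))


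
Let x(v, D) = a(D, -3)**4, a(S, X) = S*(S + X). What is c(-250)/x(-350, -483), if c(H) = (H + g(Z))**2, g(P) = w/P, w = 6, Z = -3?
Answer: 1/47811516444451809 ≈ 2.0915e-17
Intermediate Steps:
g(P) = 6/P
x(v, D) = D**4*(-3 + D)**4 (x(v, D) = (D*(D - 3))**4 = (D*(-3 + D))**4 = D**4*(-3 + D)**4)
c(H) = (-2 + H)**2 (c(H) = (H + 6/(-3))**2 = (H + 6*(-1/3))**2 = (H - 2)**2 = (-2 + H)**2)
c(-250)/x(-350, -483) = (-2 - 250)**2/(((-483)**4*(-3 - 483)**4)) = (-252)**2/((54423757521*(-486)**4)) = 63504/((54423757521*55788550416)) = 63504/3036222540288467678736 = 63504*(1/3036222540288467678736) = 1/47811516444451809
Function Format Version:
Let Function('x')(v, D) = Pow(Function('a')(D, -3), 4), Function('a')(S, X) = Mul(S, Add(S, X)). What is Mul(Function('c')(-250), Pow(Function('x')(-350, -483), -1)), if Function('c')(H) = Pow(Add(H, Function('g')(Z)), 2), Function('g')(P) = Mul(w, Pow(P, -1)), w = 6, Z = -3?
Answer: Rational(1, 47811516444451809) ≈ 2.0915e-17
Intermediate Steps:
Function('g')(P) = Mul(6, Pow(P, -1))
Function('x')(v, D) = Mul(Pow(D, 4), Pow(Add(-3, D), 4)) (Function('x')(v, D) = Pow(Mul(D, Add(D, -3)), 4) = Pow(Mul(D, Add(-3, D)), 4) = Mul(Pow(D, 4), Pow(Add(-3, D), 4)))
Function('c')(H) = Pow(Add(-2, H), 2) (Function('c')(H) = Pow(Add(H, Mul(6, Pow(-3, -1))), 2) = Pow(Add(H, Mul(6, Rational(-1, 3))), 2) = Pow(Add(H, -2), 2) = Pow(Add(-2, H), 2))
Mul(Function('c')(-250), Pow(Function('x')(-350, -483), -1)) = Mul(Pow(Add(-2, -250), 2), Pow(Mul(Pow(-483, 4), Pow(Add(-3, -483), 4)), -1)) = Mul(Pow(-252, 2), Pow(Mul(54423757521, Pow(-486, 4)), -1)) = Mul(63504, Pow(Mul(54423757521, 55788550416), -1)) = Mul(63504, Pow(3036222540288467678736, -1)) = Mul(63504, Rational(1, 3036222540288467678736)) = Rational(1, 47811516444451809)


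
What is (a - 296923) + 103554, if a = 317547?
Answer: 124178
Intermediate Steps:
(a - 296923) + 103554 = (317547 - 296923) + 103554 = 20624 + 103554 = 124178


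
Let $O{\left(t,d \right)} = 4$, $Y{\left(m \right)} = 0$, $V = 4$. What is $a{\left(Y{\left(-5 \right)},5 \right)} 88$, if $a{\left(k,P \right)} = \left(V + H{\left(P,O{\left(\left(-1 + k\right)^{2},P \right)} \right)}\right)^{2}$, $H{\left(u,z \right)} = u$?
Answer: $7128$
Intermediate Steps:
$a{\left(k,P \right)} = \left(4 + P\right)^{2}$
$a{\left(Y{\left(-5 \right)},5 \right)} 88 = \left(4 + 5\right)^{2} \cdot 88 = 9^{2} \cdot 88 = 81 \cdot 88 = 7128$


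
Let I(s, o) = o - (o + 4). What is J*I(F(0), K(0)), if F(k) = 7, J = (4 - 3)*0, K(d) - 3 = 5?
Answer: 0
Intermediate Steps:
K(d) = 8 (K(d) = 3 + 5 = 8)
J = 0 (J = 1*0 = 0)
I(s, o) = -4 (I(s, o) = o - (4 + o) = o + (-4 - o) = -4)
J*I(F(0), K(0)) = 0*(-4) = 0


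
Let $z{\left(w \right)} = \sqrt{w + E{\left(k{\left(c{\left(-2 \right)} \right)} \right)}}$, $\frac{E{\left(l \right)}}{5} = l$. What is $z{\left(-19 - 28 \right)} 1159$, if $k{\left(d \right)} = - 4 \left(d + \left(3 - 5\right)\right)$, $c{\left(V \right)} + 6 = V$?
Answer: $3477 \sqrt{17} \approx 14336.0$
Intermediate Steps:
$c{\left(V \right)} = -6 + V$
$k{\left(d \right)} = 8 - 4 d$ ($k{\left(d \right)} = - 4 \left(d + \left(3 - 5\right)\right) = - 4 \left(d - 2\right) = - 4 \left(-2 + d\right) = 8 - 4 d$)
$E{\left(l \right)} = 5 l$
$z{\left(w \right)} = \sqrt{200 + w}$ ($z{\left(w \right)} = \sqrt{w + 5 \left(8 - 4 \left(-6 - 2\right)\right)} = \sqrt{w + 5 \left(8 - -32\right)} = \sqrt{w + 5 \left(8 + 32\right)} = \sqrt{w + 5 \cdot 40} = \sqrt{w + 200} = \sqrt{200 + w}$)
$z{\left(-19 - 28 \right)} 1159 = \sqrt{200 - 47} \cdot 1159 = \sqrt{153} \cdot 1159 = 3 \sqrt{17} \cdot 1159 = 3477 \sqrt{17}$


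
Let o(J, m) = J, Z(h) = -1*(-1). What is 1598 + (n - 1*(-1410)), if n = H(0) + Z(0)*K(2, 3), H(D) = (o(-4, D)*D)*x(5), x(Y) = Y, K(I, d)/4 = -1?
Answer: 3004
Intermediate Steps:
Z(h) = 1
K(I, d) = -4 (K(I, d) = 4*(-1) = -4)
H(D) = -20*D (H(D) = -4*D*5 = -20*D)
n = -4 (n = -20*0 + 1*(-4) = 0 - 4 = -4)
1598 + (n - 1*(-1410)) = 1598 + (-4 - 1*(-1410)) = 1598 + (-4 + 1410) = 1598 + 1406 = 3004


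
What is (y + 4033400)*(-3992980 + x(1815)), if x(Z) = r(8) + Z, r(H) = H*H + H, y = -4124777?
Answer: 364694105061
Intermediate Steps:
r(H) = H + H**2 (r(H) = H**2 + H = H + H**2)
x(Z) = 72 + Z (x(Z) = 8*(1 + 8) + Z = 8*9 + Z = 72 + Z)
(y + 4033400)*(-3992980 + x(1815)) = (-4124777 + 4033400)*(-3992980 + (72 + 1815)) = -91377*(-3992980 + 1887) = -91377*(-3991093) = 364694105061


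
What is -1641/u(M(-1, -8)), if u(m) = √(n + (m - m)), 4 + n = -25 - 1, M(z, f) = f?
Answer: 547*I*√30/10 ≈ 299.6*I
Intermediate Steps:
n = -30 (n = -4 + (-25 - 1) = -4 - 26 = -30)
u(m) = I*√30 (u(m) = √(-30 + (m - m)) = √(-30 + 0) = √(-30) = I*√30)
-1641/u(M(-1, -8)) = -1641*(-I*√30/30) = -(-547)*I*√30/10 = 547*I*√30/10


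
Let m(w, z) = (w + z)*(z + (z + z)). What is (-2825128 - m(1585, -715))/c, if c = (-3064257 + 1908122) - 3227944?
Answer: 958978/4384079 ≈ 0.21874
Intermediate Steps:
m(w, z) = 3*z*(w + z) (m(w, z) = (w + z)*(z + 2*z) = (w + z)*(3*z) = 3*z*(w + z))
c = -4384079 (c = -1156135 - 3227944 = -4384079)
(-2825128 - m(1585, -715))/c = (-2825128 - 3*(-715)*(1585 - 715))/(-4384079) = (-2825128 - 3*(-715)*870)*(-1/4384079) = (-2825128 - 1*(-1866150))*(-1/4384079) = (-2825128 + 1866150)*(-1/4384079) = -958978*(-1/4384079) = 958978/4384079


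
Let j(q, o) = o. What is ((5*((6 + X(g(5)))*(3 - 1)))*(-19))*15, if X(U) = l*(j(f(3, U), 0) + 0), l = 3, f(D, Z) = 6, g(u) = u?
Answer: -17100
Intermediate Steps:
X(U) = 0 (X(U) = 3*(0 + 0) = 3*0 = 0)
((5*((6 + X(g(5)))*(3 - 1)))*(-19))*15 = ((5*((6 + 0)*(3 - 1)))*(-19))*15 = ((5*(6*2))*(-19))*15 = ((5*12)*(-19))*15 = (60*(-19))*15 = -1140*15 = -17100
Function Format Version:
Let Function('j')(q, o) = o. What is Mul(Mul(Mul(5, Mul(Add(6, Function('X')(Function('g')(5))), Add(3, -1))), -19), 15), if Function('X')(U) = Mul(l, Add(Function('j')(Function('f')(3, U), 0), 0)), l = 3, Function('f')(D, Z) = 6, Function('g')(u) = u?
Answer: -17100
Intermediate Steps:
Function('X')(U) = 0 (Function('X')(U) = Mul(3, Add(0, 0)) = Mul(3, 0) = 0)
Mul(Mul(Mul(5, Mul(Add(6, Function('X')(Function('g')(5))), Add(3, -1))), -19), 15) = Mul(Mul(Mul(5, Mul(Add(6, 0), Add(3, -1))), -19), 15) = Mul(Mul(Mul(5, Mul(6, 2)), -19), 15) = Mul(Mul(Mul(5, 12), -19), 15) = Mul(Mul(60, -19), 15) = Mul(-1140, 15) = -17100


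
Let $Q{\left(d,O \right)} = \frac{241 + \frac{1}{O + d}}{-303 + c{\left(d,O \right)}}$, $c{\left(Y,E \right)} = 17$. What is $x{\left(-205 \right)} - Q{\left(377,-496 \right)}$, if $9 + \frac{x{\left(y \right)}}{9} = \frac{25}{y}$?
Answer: $- \frac{4360871}{53669} \approx -81.255$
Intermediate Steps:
$Q{\left(d,O \right)} = - \frac{241}{286} - \frac{1}{286 \left(O + d\right)}$ ($Q{\left(d,O \right)} = \frac{241 + \frac{1}{O + d}}{-303 + 17} = \frac{241 + \frac{1}{O + d}}{-286} = \left(241 + \frac{1}{O + d}\right) \left(- \frac{1}{286}\right) = - \frac{241}{286} - \frac{1}{286 \left(O + d\right)}$)
$x{\left(y \right)} = -81 + \frac{225}{y}$ ($x{\left(y \right)} = -81 + 9 \frac{25}{y} = -81 + \frac{225}{y}$)
$x{\left(-205 \right)} - Q{\left(377,-496 \right)} = \left(-81 + \frac{225}{-205}\right) - \frac{-1 - -119536 - 90857}{286 \left(-496 + 377\right)} = \left(-81 + 225 \left(- \frac{1}{205}\right)\right) - \frac{-1 + 119536 - 90857}{286 \left(-119\right)} = \left(-81 - \frac{45}{41}\right) - \frac{1}{286} \left(- \frac{1}{119}\right) 28678 = - \frac{3366}{41} - - \frac{1103}{1309} = - \frac{3366}{41} + \frac{1103}{1309} = - \frac{4360871}{53669}$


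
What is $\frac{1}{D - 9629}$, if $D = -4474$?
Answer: $- \frac{1}{14103} \approx -7.0907 \cdot 10^{-5}$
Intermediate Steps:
$\frac{1}{D - 9629} = \frac{1}{-4474 - 9629} = \frac{1}{-14103} = - \frac{1}{14103}$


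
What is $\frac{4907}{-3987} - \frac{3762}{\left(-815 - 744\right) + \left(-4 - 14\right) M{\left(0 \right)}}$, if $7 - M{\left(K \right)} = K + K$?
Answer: $\frac{6730799}{6718095} \approx 1.0019$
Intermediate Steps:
$M{\left(K \right)} = 7 - 2 K$ ($M{\left(K \right)} = 7 - \left(K + K\right) = 7 - 2 K$)
$\frac{4907}{-3987} - \frac{3762}{\left(-815 - 744\right) + \left(-4 - 14\right) M{\left(0 \right)}} = \frac{4907}{-3987} - \frac{3762}{\left(-815 - 744\right) + \left(-4 - 14\right) \left(7 - 0\right)} = 4907 \left(- \frac{1}{3987}\right) - \frac{3762}{-1559 - 18 \left(7 + 0\right)} = - \frac{4907}{3987} - \frac{3762}{-1559 - 126} = - \frac{4907}{3987} - \frac{3762}{-1685} = - \frac{4907}{3987} - - \frac{3762}{1685} = - \frac{4907}{3987} + \frac{3762}{1685} = \frac{6730799}{6718095}$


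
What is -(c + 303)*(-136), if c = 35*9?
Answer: 84048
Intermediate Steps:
c = 315
-(c + 303)*(-136) = -(315 + 303)*(-136) = -618*(-136) = -1*(-84048) = 84048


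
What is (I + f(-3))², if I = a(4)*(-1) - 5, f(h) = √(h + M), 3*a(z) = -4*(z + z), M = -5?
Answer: 217/9 + 68*I*√2/3 ≈ 24.111 + 32.055*I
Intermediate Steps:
a(z) = -8*z/3 (a(z) = (-4*(z + z))/3 = (-8*z)/3 = -8*z/3)
f(h) = √(-5 + h) (f(h) = √(h - 5) = √(-5 + h))
I = 17/3 (I = -8/3*4*(-1) - 5 = -32/3*(-1) - 5 = 32/3 - 5 = 17/3 ≈ 5.6667)
(I + f(-3))² = (17/3 + √(-5 - 3))² = (17/3 + √(-8))² = (17/3 + 2*I*√2)²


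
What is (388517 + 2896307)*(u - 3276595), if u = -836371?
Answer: -13510369427984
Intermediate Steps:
(388517 + 2896307)*(u - 3276595) = (388517 + 2896307)*(-836371 - 3276595) = 3284824*(-4112966) = -13510369427984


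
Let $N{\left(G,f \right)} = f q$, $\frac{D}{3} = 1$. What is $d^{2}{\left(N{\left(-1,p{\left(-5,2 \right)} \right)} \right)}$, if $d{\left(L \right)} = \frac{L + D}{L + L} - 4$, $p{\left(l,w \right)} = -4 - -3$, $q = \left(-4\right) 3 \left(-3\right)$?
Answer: $\frac{7225}{576} \approx 12.543$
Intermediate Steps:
$D = 3$ ($D = 3 \cdot 1 = 3$)
$q = 36$ ($q = \left(-12\right) \left(-3\right) = 36$)
$p{\left(l,w \right)} = -1$ ($p{\left(l,w \right)} = -4 + 3 = -1$)
$N{\left(G,f \right)} = 36 f$ ($N{\left(G,f \right)} = f 36 = 36 f$)
$d{\left(L \right)} = -4 + \frac{3 + L}{2 L}$ ($d{\left(L \right)} = \frac{L + 3}{L + L} - 4 = \frac{3 + L}{2 L} - 4 = -4 + \frac{3 + L}{2 L}$)
$d^{2}{\left(N{\left(-1,p{\left(-5,2 \right)} \right)} \right)} = \left(\frac{3 - 7 \cdot 36 \left(-1\right)}{2 \cdot 36 \left(-1\right)}\right)^{2} = \left(\frac{3 - -252}{2 \left(-36\right)}\right)^{2} = \left(\frac{1}{2} \left(- \frac{1}{36}\right) \left(3 + 252\right)\right)^{2} = \left(\frac{1}{2} \left(- \frac{1}{36}\right) 255\right)^{2} = \left(- \frac{85}{24}\right)^{2} = \frac{7225}{576}$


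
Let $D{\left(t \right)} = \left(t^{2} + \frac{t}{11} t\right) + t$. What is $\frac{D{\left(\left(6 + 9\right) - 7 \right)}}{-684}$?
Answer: $- \frac{214}{1881} \approx -0.11377$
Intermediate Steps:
$D{\left(t \right)} = t + \frac{12 t^{2}}{11}$ ($D{\left(t \right)} = \left(t^{2} + t \frac{1}{11} t\right) + t = \left(t^{2} + \frac{t}{11} t\right) + t = \left(t^{2} + \frac{t^{2}}{11}\right) + t = \frac{12 t^{2}}{11} + t = t + \frac{12 t^{2}}{11}$)
$\frac{D{\left(\left(6 + 9\right) - 7 \right)}}{-684} = \frac{\frac{1}{11} \left(\left(6 + 9\right) - 7\right) \left(11 + 12 \left(\left(6 + 9\right) - 7\right)\right)}{-684} = \frac{\left(15 - 7\right) \left(11 + 12 \left(15 - 7\right)\right)}{11} \left(- \frac{1}{684}\right) = \frac{1}{11} \cdot 8 \left(11 + 12 \cdot 8\right) \left(- \frac{1}{684}\right) = \frac{1}{11} \cdot 8 \left(11 + 96\right) \left(- \frac{1}{684}\right) = \frac{1}{11} \cdot 8 \cdot 107 \left(- \frac{1}{684}\right) = \frac{856}{11} \left(- \frac{1}{684}\right) = - \frac{214}{1881}$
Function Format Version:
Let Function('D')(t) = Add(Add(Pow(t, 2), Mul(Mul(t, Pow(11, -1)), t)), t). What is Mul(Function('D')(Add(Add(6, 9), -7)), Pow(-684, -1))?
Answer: Rational(-214, 1881) ≈ -0.11377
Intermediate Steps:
Function('D')(t) = Add(t, Mul(Rational(12, 11), Pow(t, 2))) (Function('D')(t) = Add(Add(Pow(t, 2), Mul(Mul(t, Rational(1, 11)), t)), t) = Add(Add(Pow(t, 2), Mul(Mul(Rational(1, 11), t), t)), t) = Add(Add(Pow(t, 2), Mul(Rational(1, 11), Pow(t, 2))), t) = Add(Mul(Rational(12, 11), Pow(t, 2)), t) = Add(t, Mul(Rational(12, 11), Pow(t, 2))))
Mul(Function('D')(Add(Add(6, 9), -7)), Pow(-684, -1)) = Mul(Mul(Rational(1, 11), Add(Add(6, 9), -7), Add(11, Mul(12, Add(Add(6, 9), -7)))), Pow(-684, -1)) = Mul(Mul(Rational(1, 11), Add(15, -7), Add(11, Mul(12, Add(15, -7)))), Rational(-1, 684)) = Mul(Mul(Rational(1, 11), 8, Add(11, Mul(12, 8))), Rational(-1, 684)) = Mul(Mul(Rational(1, 11), 8, Add(11, 96)), Rational(-1, 684)) = Mul(Mul(Rational(1, 11), 8, 107), Rational(-1, 684)) = Mul(Rational(856, 11), Rational(-1, 684)) = Rational(-214, 1881)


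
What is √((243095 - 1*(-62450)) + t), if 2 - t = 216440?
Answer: √89107 ≈ 298.51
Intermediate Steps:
t = -216438 (t = 2 - 1*216440 = 2 - 216440 = -216438)
√((243095 - 1*(-62450)) + t) = √((243095 - 1*(-62450)) - 216438) = √((243095 + 62450) - 216438) = √(305545 - 216438) = √89107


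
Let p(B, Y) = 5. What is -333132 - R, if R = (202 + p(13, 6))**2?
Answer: -375981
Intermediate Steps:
R = 42849 (R = (202 + 5)**2 = 207**2 = 42849)
-333132 - R = -333132 - 1*42849 = -333132 - 42849 = -375981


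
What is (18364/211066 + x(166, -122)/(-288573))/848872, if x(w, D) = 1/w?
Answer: 439846323943/4291353343309763568 ≈ 1.0250e-7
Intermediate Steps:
(18364/211066 + x(166, -122)/(-288573))/848872 = (18364/211066 + 1/(166*(-288573)))/848872 = (18364*(1/211066) + (1/166)*(-1/288573))*(1/848872) = (9182/105533 - 1/47903118)*(1/848872) = (439846323943/5055359751894)*(1/848872) = 439846323943/4291353343309763568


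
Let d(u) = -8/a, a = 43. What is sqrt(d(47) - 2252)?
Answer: 2*I*sqrt(1041073)/43 ≈ 47.457*I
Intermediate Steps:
d(u) = -8/43
sqrt(d(47) - 2252) = sqrt(-8/43 - 2252) = sqrt(-96844/43) = 2*I*sqrt(1041073)/43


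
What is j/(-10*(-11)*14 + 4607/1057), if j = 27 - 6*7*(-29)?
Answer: 438655/544129 ≈ 0.80616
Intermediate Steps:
j = 1245 (j = 27 - 42*(-29) = 27 + 1218 = 1245)
j/(-10*(-11)*14 + 4607/1057) = 1245/(-10*(-11)*14 + 4607/1057) = 1245/(110*14 + 4607*(1/1057)) = 1245/(1540 + 4607/1057) = 1245/(1632387/1057) = 1245*(1057/1632387) = 438655/544129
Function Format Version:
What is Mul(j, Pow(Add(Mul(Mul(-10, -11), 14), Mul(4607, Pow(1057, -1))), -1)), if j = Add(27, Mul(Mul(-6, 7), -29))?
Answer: Rational(438655, 544129) ≈ 0.80616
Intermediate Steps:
j = 1245 (j = Add(27, Mul(-42, -29)) = Add(27, 1218) = 1245)
Mul(j, Pow(Add(Mul(Mul(-10, -11), 14), Mul(4607, Pow(1057, -1))), -1)) = Mul(1245, Pow(Add(Mul(Mul(-10, -11), 14), Mul(4607, Pow(1057, -1))), -1)) = Mul(1245, Pow(Add(Mul(110, 14), Mul(4607, Rational(1, 1057))), -1)) = Mul(1245, Pow(Add(1540, Rational(4607, 1057)), -1)) = Mul(1245, Pow(Rational(1632387, 1057), -1)) = Mul(1245, Rational(1057, 1632387)) = Rational(438655, 544129)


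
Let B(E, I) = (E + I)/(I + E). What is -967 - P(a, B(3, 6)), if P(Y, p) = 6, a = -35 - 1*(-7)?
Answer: -973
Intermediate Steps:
B(E, I) = 1 (B(E, I) = (E + I)/(E + I) = 1)
a = -28 (a = -35 + 7 = -28)
-967 - P(a, B(3, 6)) = -967 - 1*6 = -967 - 6 = -973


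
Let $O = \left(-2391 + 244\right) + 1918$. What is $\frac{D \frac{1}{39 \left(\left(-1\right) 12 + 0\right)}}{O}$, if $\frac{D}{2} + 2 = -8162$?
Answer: $- \frac{314}{2061} \approx -0.15235$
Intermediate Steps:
$D = -16328$ ($D = -4 + 2 \left(-8162\right) = -4 - 16324 = -16328$)
$O = -229$ ($O = -2147 + 1918 = -229$)
$\frac{D \frac{1}{39 \left(\left(-1\right) 12 + 0\right)}}{O} = \frac{\left(-16328\right) \frac{1}{39 \left(\left(-1\right) 12 + 0\right)}}{-229} = - \frac{16328}{39 \left(-12 + 0\right)} \left(- \frac{1}{229}\right) = - \frac{16328}{39 \left(-12\right)} \left(- \frac{1}{229}\right) = - \frac{16328}{-468} \left(- \frac{1}{229}\right) = \left(-16328\right) \left(- \frac{1}{468}\right) \left(- \frac{1}{229}\right) = \frac{314}{9} \left(- \frac{1}{229}\right) = - \frac{314}{2061}$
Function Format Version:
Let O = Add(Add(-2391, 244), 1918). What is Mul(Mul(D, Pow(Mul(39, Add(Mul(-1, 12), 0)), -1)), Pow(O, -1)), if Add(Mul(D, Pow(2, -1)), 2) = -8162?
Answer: Rational(-314, 2061) ≈ -0.15235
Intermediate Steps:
D = -16328 (D = Add(-4, Mul(2, -8162)) = Add(-4, -16324) = -16328)
O = -229 (O = Add(-2147, 1918) = -229)
Mul(Mul(D, Pow(Mul(39, Add(Mul(-1, 12), 0)), -1)), Pow(O, -1)) = Mul(Mul(-16328, Pow(Mul(39, Add(Mul(-1, 12), 0)), -1)), Pow(-229, -1)) = Mul(Mul(-16328, Pow(Mul(39, Add(-12, 0)), -1)), Rational(-1, 229)) = Mul(Mul(-16328, Pow(Mul(39, -12), -1)), Rational(-1, 229)) = Mul(Mul(-16328, Pow(-468, -1)), Rational(-1, 229)) = Mul(Mul(-16328, Rational(-1, 468)), Rational(-1, 229)) = Mul(Rational(314, 9), Rational(-1, 229)) = Rational(-314, 2061)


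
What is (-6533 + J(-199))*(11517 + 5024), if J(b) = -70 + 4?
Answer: -109154059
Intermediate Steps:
J(b) = -66
(-6533 + J(-199))*(11517 + 5024) = (-6533 - 66)*(11517 + 5024) = -6599*16541 = -109154059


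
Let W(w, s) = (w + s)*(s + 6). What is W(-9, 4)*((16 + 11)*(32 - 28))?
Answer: -5400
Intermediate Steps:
W(w, s) = (6 + s)*(s + w) (W(w, s) = (s + w)*(6 + s) = (6 + s)*(s + w))
W(-9, 4)*((16 + 11)*(32 - 28)) = (4**2 + 6*4 + 6*(-9) + 4*(-9))*((16 + 11)*(32 - 28)) = (16 + 24 - 54 - 36)*(27*4) = -50*108 = -5400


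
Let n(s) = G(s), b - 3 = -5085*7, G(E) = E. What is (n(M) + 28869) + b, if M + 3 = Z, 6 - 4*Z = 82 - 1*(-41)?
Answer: -27021/4 ≈ -6755.3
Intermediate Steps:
b = -35592 (b = 3 - 5085*7 = 3 - 35595 = -35592)
Z = -117/4 (Z = 3/2 - (82 - 1*(-41))/4 = 3/2 - (82 + 41)/4 = 3/2 - 1/4*123 = 3/2 - 123/4 = -117/4 ≈ -29.250)
M = -129/4 (M = -3 - 117/4 = -129/4 ≈ -32.250)
n(s) = s
(n(M) + 28869) + b = (-129/4 + 28869) - 35592 = 115347/4 - 35592 = -27021/4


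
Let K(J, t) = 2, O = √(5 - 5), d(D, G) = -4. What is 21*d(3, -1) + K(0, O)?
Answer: -82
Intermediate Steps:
O = 0 (O = √0 = 0)
21*d(3, -1) + K(0, O) = 21*(-4) + 2 = -84 + 2 = -82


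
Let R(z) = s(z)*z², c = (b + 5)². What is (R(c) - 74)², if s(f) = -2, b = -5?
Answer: 5476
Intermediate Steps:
c = 0 (c = (-5 + 5)² = 0² = 0)
R(z) = -2*z²
(R(c) - 74)² = (-2*0² - 74)² = (-2*0 - 74)² = (0 - 74)² = (-74)² = 5476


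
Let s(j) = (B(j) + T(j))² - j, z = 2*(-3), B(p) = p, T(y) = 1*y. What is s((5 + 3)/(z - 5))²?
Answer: 118336/14641 ≈ 8.0825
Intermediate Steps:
T(y) = y
z = -6
s(j) = -j + 4*j² (s(j) = (j + j)² - j = (2*j)² - j = 4*j² - j = -j + 4*j²)
s((5 + 3)/(z - 5))² = (((5 + 3)/(-6 - 5))*(-1 + 4*((5 + 3)/(-6 - 5))))² = ((8/(-11))*(-1 + 4*(8/(-11))))² = ((8*(-1/11))*(-1 + 4*(8*(-1/11))))² = (-8*(-1 + 4*(-8/11))/11)² = (-8*(-1 - 32/11)/11)² = (-8/11*(-43/11))² = (344/121)² = 118336/14641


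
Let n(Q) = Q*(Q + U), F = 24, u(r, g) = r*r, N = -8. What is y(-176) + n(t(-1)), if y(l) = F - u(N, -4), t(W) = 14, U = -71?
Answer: -838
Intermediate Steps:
u(r, g) = r²
n(Q) = Q*(-71 + Q) (n(Q) = Q*(Q - 71) = Q*(-71 + Q))
y(l) = -40 (y(l) = 24 - 1*(-8)² = 24 - 1*64 = 24 - 64 = -40)
y(-176) + n(t(-1)) = -40 + 14*(-71 + 14) = -40 + 14*(-57) = -40 - 798 = -838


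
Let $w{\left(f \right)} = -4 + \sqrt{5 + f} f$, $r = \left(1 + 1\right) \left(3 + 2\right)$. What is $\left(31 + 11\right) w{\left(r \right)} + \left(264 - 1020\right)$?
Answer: $-924 + 420 \sqrt{15} \approx 702.65$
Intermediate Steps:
$r = 10$ ($r = 2 \cdot 5 = 10$)
$w{\left(f \right)} = -4 + f \sqrt{5 + f}$
$\left(31 + 11\right) w{\left(r \right)} + \left(264 - 1020\right) = \left(31 + 11\right) \left(-4 + 10 \sqrt{5 + 10}\right) + \left(264 - 1020\right) = 42 \left(-4 + 10 \sqrt{15}\right) + \left(264 - 1020\right) = \left(-168 + 420 \sqrt{15}\right) - 756 = -924 + 420 \sqrt{15}$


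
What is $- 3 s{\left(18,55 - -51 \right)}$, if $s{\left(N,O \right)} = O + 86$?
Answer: $-576$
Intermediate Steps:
$s{\left(N,O \right)} = 86 + O$
$- 3 s{\left(18,55 - -51 \right)} = - 3 \left(86 + \left(55 - -51\right)\right) = - 3 \left(86 + \left(55 + 51\right)\right) = - 3 \left(86 + 106\right) = \left(-3\right) 192 = -576$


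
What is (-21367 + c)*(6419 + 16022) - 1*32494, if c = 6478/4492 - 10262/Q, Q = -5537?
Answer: -851793728823741/1776586 ≈ -4.7946e+8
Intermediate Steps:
c = 5854685/1776586 (c = 6478/4492 - 10262/(-5537) = 6478*(1/4492) - 10262*(-1/5537) = 3239/2246 + 1466/791 = 5854685/1776586 ≈ 3.2955)
(-21367 + c)*(6419 + 16022) - 1*32494 = (-21367 + 5854685/1776586)*(6419 + 16022) - 1*32494 = -37954458377/1776586*22441 - 32494 = -851736000438257/1776586 - 32494 = -851793728823741/1776586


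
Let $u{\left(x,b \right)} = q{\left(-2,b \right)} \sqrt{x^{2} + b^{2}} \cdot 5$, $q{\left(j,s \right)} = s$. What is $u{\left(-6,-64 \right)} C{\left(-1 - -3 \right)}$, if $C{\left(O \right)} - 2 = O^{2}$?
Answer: $- 3840 \sqrt{1033} \approx -1.2342 \cdot 10^{5}$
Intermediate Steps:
$u{\left(x,b \right)} = 5 b \sqrt{b^{2} + x^{2}}$ ($u{\left(x,b \right)} = b \sqrt{x^{2} + b^{2}} \cdot 5 = b \sqrt{b^{2} + x^{2}} \cdot 5 = 5 b \sqrt{b^{2} + x^{2}}$)
$C{\left(O \right)} = 2 + O^{2}$
$u{\left(-6,-64 \right)} C{\left(-1 - -3 \right)} = 5 \left(-64\right) \sqrt{\left(-64\right)^{2} + \left(-6\right)^{2}} \left(2 + \left(-1 - -3\right)^{2}\right) = 5 \left(-64\right) \sqrt{4096 + 36} \left(2 + \left(-1 + 3\right)^{2}\right) = 5 \left(-64\right) \sqrt{4132} \left(2 + 2^{2}\right) = 5 \left(-64\right) 2 \sqrt{1033} \left(2 + 4\right) = - 640 \sqrt{1033} \cdot 6 = - 3840 \sqrt{1033}$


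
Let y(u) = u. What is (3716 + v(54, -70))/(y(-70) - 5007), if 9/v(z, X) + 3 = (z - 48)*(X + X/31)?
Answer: -16762783/22902347 ≈ -0.73192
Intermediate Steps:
v(z, X) = 9/(-3 + 32*X*(-48 + z)/31) (v(z, X) = 9/(-3 + (z - 48)*(X + X/31)) = 9/(-3 + (-48 + z)*(X + X*(1/31))) = 9/(-3 + (-48 + z)*(X + X/31)) = 9/(-3 + (-48 + z)*(32*X/31)) = 9/(-3 + 32*X*(-48 + z)/31))
(3716 + v(54, -70))/(y(-70) - 5007) = (3716 + 279/(-93 - 1536*(-70) + 32*(-70)*54))/(-70 - 5007) = (3716 + 279/(-93 + 107520 - 120960))/(-5077) = (3716 + 279/(-13533))*(-1/5077) = (3716 + 279*(-1/13533))*(-1/5077) = (3716 - 93/4511)*(-1/5077) = (16762783/4511)*(-1/5077) = -16762783/22902347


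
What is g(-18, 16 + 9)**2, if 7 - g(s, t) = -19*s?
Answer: 112225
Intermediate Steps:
g(s, t) = 7 + 19*s (g(s, t) = 7 - (-19)*s = 7 + 19*s)
g(-18, 16 + 9)**2 = (7 + 19*(-18))**2 = (7 - 342)**2 = (-335)**2 = 112225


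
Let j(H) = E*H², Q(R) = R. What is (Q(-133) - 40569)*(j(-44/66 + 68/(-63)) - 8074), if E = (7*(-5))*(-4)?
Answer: 176482162516/567 ≈ 3.1126e+8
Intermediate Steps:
E = 140 (E = -35*(-4) = 140)
j(H) = 140*H²
(Q(-133) - 40569)*(j(-44/66 + 68/(-63)) - 8074) = (-133 - 40569)*(140*(-44/66 + 68/(-63))² - 8074) = -40702*(140*(-44*1/66 + 68*(-1/63))² - 8074) = -40702*(140*(-⅔ - 68/63)² - 8074) = -40702*(140*(-110/63)² - 8074) = -40702*(140*(12100/3969) - 8074) = -40702*(242000/567 - 8074) = -40702*(-4335958/567) = 176482162516/567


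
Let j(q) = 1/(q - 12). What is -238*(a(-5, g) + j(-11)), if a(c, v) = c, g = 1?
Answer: 27608/23 ≈ 1200.3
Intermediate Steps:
j(q) = 1/(-12 + q)
-238*(a(-5, g) + j(-11)) = -238*(-5 + 1/(-12 - 11)) = -238*(-5 + 1/(-23)) = -238*(-5 - 1/23) = -238*(-116/23) = 27608/23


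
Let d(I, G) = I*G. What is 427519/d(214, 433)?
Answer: 427519/92662 ≈ 4.6137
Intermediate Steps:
d(I, G) = G*I
427519/d(214, 433) = 427519/((433*214)) = 427519/92662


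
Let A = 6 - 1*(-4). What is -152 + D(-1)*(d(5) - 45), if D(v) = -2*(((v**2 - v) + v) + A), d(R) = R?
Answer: 728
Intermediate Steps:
A = 10 (A = 6 + 4 = 10)
D(v) = -20 - 2*v**2 (D(v) = -2*(((v**2 - v) + v) + 10) = -2*(v**2 + 10) = -2*(10 + v**2) = -20 - 2*v**2)
-152 + D(-1)*(d(5) - 45) = -152 + (-20 - 2*(-1)**2)*(5 - 45) = -152 + (-20 - 2*1)*(-40) = -152 + (-20 - 2)*(-40) = -152 - 22*(-40) = -152 + 880 = 728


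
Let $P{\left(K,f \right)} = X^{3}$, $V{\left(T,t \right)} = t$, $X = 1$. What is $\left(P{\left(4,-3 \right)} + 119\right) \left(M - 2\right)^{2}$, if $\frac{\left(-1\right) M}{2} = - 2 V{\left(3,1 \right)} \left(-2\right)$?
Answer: $12000$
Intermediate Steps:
$P{\left(K,f \right)} = 1$ ($P{\left(K,f \right)} = 1^{3} = 1$)
$M = -8$ ($M = - 2 \left(-2\right) 1 \left(-2\right) = - 2 \left(\left(-2\right) \left(-2\right)\right) = \left(-2\right) 4 = -8$)
$\left(P{\left(4,-3 \right)} + 119\right) \left(M - 2\right)^{2} = \left(1 + 119\right) \left(-8 - 2\right)^{2} = 120 \left(-10\right)^{2} = 120 \cdot 100 = 12000$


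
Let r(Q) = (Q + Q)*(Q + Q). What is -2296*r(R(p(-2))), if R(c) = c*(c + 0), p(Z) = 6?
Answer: -11902464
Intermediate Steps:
R(c) = c² (R(c) = c*c = c²)
r(Q) = 4*Q² (r(Q) = (2*Q)*(2*Q) = 4*Q²)
-2296*r(R(p(-2))) = -9184*(6²)² = -9184*36² = -9184*1296 = -2296*5184 = -11902464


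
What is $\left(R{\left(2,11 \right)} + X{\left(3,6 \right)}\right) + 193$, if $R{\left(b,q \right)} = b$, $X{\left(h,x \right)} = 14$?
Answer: $209$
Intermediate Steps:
$\left(R{\left(2,11 \right)} + X{\left(3,6 \right)}\right) + 193 = \left(2 + 14\right) + 193 = 16 + 193 = 209$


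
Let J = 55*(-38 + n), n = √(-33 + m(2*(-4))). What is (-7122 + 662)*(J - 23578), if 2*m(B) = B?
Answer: 165815280 - 355300*I*√37 ≈ 1.6582e+8 - 2.1612e+6*I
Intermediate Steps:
m(B) = B/2
n = I*√37 (n = √(-33 + (2*(-4))/2) = √(-33 + (½)*(-8)) = √(-33 - 4) = √(-37) = I*√37 ≈ 6.0828*I)
J = -2090 + 55*I*√37 (J = 55*(-38 + I*√37) = -2090 + 55*I*√37 ≈ -2090.0 + 334.55*I)
(-7122 + 662)*(J - 23578) = (-7122 + 662)*((-2090 + 55*I*√37) - 23578) = -6460*(-25668 + 55*I*√37) = 165815280 - 355300*I*√37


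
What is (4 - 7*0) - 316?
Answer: -312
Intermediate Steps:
(4 - 7*0) - 316 = (4 + 0) - 316 = 4 - 316 = -312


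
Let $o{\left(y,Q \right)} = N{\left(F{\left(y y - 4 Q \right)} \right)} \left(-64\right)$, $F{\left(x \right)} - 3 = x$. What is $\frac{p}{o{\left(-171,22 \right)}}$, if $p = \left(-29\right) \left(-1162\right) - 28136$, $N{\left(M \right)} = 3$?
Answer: $- \frac{927}{32} \approx -28.969$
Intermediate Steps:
$F{\left(x \right)} = 3 + x$
$o{\left(y,Q \right)} = -192$ ($o{\left(y,Q \right)} = 3 \left(-64\right) = -192$)
$p = 5562$ ($p = 33698 - 28136 = 5562$)
$\frac{p}{o{\left(-171,22 \right)}} = \frac{5562}{-192} = 5562 \left(- \frac{1}{192}\right) = - \frac{927}{32}$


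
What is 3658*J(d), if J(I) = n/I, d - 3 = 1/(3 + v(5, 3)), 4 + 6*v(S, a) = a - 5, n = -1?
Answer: -7316/7 ≈ -1045.1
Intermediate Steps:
v(S, a) = -3/2 + a/6 (v(S, a) = -⅔ + (a - 5)/6 = -⅔ + (-5 + a)/6 = -⅔ + (-⅚ + a/6) = -3/2 + a/6)
d = 7/2 (d = 3 + 1/(3 + (-3/2 + (⅙)*3)) = 3 + 1/(3 + (-3/2 + ½)) = 3 + 1/(3 - 1) = 3 + 1/2 = 3 + ½ = 7/2 ≈ 3.5000)
J(I) = -1/I
3658*J(d) = 3658*(-1/7/2) = 3658*(-1*2/7) = 3658*(-2/7) = -7316/7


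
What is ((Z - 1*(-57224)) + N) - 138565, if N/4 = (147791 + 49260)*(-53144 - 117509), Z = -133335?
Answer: -134509591888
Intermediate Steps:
N = -134509377212 (N = 4*((147791 + 49260)*(-53144 - 117509)) = 4*(197051*(-170653)) = 4*(-33627344303) = -134509377212)
((Z - 1*(-57224)) + N) - 138565 = ((-133335 - 1*(-57224)) - 134509377212) - 138565 = ((-133335 + 57224) - 134509377212) - 138565 = (-76111 - 134509377212) - 138565 = -134509453323 - 138565 = -134509591888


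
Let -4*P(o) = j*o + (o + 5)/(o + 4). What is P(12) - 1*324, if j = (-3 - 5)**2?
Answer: -33041/64 ≈ -516.27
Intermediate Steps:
j = 64 (j = (-8)**2 = 64)
P(o) = -16*o - (5 + o)/(4*(4 + o)) (P(o) = -(64*o + (o + 5)/(o + 4))/4 = -(64*o + (5 + o)/(4 + o))/4 = -16*o - (5 + o)/(4*(4 + o)))
P(12) - 1*324 = (-5 - 257*12 - 64*12**2)/(4*(4 + 12)) - 1*324 = (1/4)*(-5 - 3084 - 64*144)/16 - 324 = (1/4)*(1/16)*(-5 - 3084 - 9216) - 324 = (1/4)*(1/16)*(-12305) - 324 = -12305/64 - 324 = -33041/64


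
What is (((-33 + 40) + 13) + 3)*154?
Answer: 3542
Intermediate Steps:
(((-33 + 40) + 13) + 3)*154 = ((7 + 13) + 3)*154 = (20 + 3)*154 = 23*154 = 3542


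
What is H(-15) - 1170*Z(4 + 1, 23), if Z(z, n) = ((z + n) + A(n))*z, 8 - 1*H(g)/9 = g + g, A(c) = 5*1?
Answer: -192708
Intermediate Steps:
A(c) = 5
H(g) = 72 - 18*g (H(g) = 72 - 9*(g + g) = 72 - 18*g)
Z(z, n) = z*(5 + n + z) (Z(z, n) = ((z + n) + 5)*z = ((n + z) + 5)*z = (5 + n + z)*z = z*(5 + n + z))
H(-15) - 1170*Z(4 + 1, 23) = (72 - 18*(-15)) - 1170*(4 + 1)*(5 + 23 + (4 + 1)) = (72 + 270) - 5850*(5 + 23 + 5) = 342 - 5850*33 = 342 - 1170*165 = 342 - 193050 = -192708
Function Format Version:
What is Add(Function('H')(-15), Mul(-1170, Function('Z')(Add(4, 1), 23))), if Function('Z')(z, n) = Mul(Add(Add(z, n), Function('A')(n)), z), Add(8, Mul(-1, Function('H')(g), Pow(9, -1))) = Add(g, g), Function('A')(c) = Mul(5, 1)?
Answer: -192708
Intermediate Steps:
Function('A')(c) = 5
Function('H')(g) = Add(72, Mul(-18, g)) (Function('H')(g) = Add(72, Mul(-9, Add(g, g))) = Add(72, Mul(-9, Mul(2, g))) = Add(72, Mul(-18, g)))
Function('Z')(z, n) = Mul(z, Add(5, n, z)) (Function('Z')(z, n) = Mul(Add(Add(z, n), 5), z) = Mul(Add(Add(n, z), 5), z) = Mul(Add(5, n, z), z) = Mul(z, Add(5, n, z)))
Add(Function('H')(-15), Mul(-1170, Function('Z')(Add(4, 1), 23))) = Add(Add(72, Mul(-18, -15)), Mul(-1170, Mul(Add(4, 1), Add(5, 23, Add(4, 1))))) = Add(Add(72, 270), Mul(-1170, Mul(5, Add(5, 23, 5)))) = Add(342, Mul(-1170, Mul(5, 33))) = Add(342, Mul(-1170, 165)) = Add(342, -193050) = -192708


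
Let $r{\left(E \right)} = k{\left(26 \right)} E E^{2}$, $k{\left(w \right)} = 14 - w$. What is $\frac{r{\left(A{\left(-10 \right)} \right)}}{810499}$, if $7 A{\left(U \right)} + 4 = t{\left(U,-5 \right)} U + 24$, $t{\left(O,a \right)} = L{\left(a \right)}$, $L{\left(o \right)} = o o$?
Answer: $\frac{146004000}{278001157} \approx 0.52519$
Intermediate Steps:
$L{\left(o \right)} = o^{2}$
$t{\left(O,a \right)} = a^{2}$
$A{\left(U \right)} = \frac{20}{7} + \frac{25 U}{7}$ ($A{\left(U \right)} = - \frac{4}{7} + \frac{\left(-5\right)^{2} U + 24}{7} = - \frac{4}{7} + \frac{25 U + 24}{7} = - \frac{4}{7} + \frac{24 + 25 U}{7} = - \frac{4}{7} + \left(\frac{24}{7} + \frac{25 U}{7}\right) = \frac{20}{7} + \frac{25 U}{7}$)
$r{\left(E \right)} = - 12 E^{3}$ ($r{\left(E \right)} = \left(14 - 26\right) E E^{2} = - 12 E E^{2} = - 12 E^{3}$)
$\frac{r{\left(A{\left(-10 \right)} \right)}}{810499} = \frac{\left(-12\right) \left(\frac{20}{7} + \frac{25}{7} \left(-10\right)\right)^{3}}{810499} = - 12 \left(\frac{20}{7} - \frac{250}{7}\right)^{3} \cdot \frac{1}{810499} = - 12 \left(- \frac{230}{7}\right)^{3} \cdot \frac{1}{810499} = \left(-12\right) \left(- \frac{12167000}{343}\right) \frac{1}{810499} = \frac{146004000}{343} \cdot \frac{1}{810499} = \frac{146004000}{278001157}$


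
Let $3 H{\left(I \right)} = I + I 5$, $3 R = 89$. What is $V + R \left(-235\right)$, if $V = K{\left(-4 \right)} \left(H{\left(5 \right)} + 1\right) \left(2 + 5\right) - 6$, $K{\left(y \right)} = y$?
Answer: $- \frac{21857}{3} \approx -7285.7$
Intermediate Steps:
$R = \frac{89}{3}$ ($R = \frac{1}{3} \cdot 89 = \frac{89}{3} \approx 29.667$)
$H{\left(I \right)} = 2 I$ ($H{\left(I \right)} = \frac{I + I 5}{3} = \frac{I + 5 I}{3} = \frac{6 I}{3} = 2 I$)
$V = -314$ ($V = - 4 \left(2 \cdot 5 + 1\right) \left(2 + 5\right) - 6 = - 4 \left(10 + 1\right) 7 - 6 = - 4 \cdot 11 \cdot 7 - 6 = \left(-4\right) 77 - 6 = -308 - 6 = -314$)
$V + R \left(-235\right) = -314 + \frac{89}{3} \left(-235\right) = -314 - \frac{20915}{3} = - \frac{21857}{3}$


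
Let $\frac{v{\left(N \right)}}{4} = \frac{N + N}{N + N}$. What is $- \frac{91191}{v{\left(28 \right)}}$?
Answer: $- \frac{91191}{4} \approx -22798.0$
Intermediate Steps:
$v{\left(N \right)} = 4$ ($v{\left(N \right)} = 4 \frac{N + N}{N + N} = 4 \frac{2 N}{2 N} = 4 \cdot 2 N \frac{1}{2 N} = 4 \cdot 1 = 4$)
$- \frac{91191}{v{\left(28 \right)}} = - \frac{91191}{4}$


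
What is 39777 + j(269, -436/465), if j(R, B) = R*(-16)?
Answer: 35473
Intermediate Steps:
j(R, B) = -16*R
39777 + j(269, -436/465) = 39777 - 16*269 = 39777 - 4304 = 35473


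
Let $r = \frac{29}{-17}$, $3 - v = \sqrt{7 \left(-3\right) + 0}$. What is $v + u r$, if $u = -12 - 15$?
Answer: $\frac{834}{17} - i \sqrt{21} \approx 49.059 - 4.5826 i$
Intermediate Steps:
$v = 3 - i \sqrt{21}$ ($v = 3 - \sqrt{7 \left(-3\right) + 0} = 3 - \sqrt{-21 + 0} = 3 - \sqrt{-21} = 3 - i \sqrt{21} \approx 3.0 - 4.5826 i$)
$r = - \frac{29}{17}$ ($r = 29 \left(- \frac{1}{17}\right) = - \frac{29}{17} \approx -1.7059$)
$u = -27$ ($u = -12 - 15 = -27$)
$v + u r = \left(3 - i \sqrt{21}\right) - - \frac{783}{17} = \left(3 - i \sqrt{21}\right) + \frac{783}{17} = \frac{834}{17} - i \sqrt{21}$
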